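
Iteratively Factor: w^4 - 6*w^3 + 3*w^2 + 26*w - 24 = (w - 4)*(w^3 - 2*w^2 - 5*w + 6) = (w - 4)*(w - 1)*(w^2 - w - 6) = (w - 4)*(w - 3)*(w - 1)*(w + 2)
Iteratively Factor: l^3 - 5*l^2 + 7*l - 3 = (l - 1)*(l^2 - 4*l + 3) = (l - 3)*(l - 1)*(l - 1)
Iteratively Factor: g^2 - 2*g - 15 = (g - 5)*(g + 3)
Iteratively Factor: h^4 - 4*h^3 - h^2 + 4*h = (h - 1)*(h^3 - 3*h^2 - 4*h) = (h - 4)*(h - 1)*(h^2 + h) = h*(h - 4)*(h - 1)*(h + 1)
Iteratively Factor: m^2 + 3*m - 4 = (m - 1)*(m + 4)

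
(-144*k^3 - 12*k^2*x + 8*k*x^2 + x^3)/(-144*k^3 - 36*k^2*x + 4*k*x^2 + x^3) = (-24*k^2 + 2*k*x + x^2)/(-24*k^2 - 2*k*x + x^2)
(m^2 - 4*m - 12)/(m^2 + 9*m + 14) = (m - 6)/(m + 7)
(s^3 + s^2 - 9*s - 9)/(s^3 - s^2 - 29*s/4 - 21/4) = 4*(s^2 - 9)/(4*s^2 - 8*s - 21)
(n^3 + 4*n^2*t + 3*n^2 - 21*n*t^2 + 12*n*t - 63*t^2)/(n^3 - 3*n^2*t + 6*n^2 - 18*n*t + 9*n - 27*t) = (n + 7*t)/(n + 3)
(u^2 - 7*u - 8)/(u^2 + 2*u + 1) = (u - 8)/(u + 1)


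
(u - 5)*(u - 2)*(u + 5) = u^3 - 2*u^2 - 25*u + 50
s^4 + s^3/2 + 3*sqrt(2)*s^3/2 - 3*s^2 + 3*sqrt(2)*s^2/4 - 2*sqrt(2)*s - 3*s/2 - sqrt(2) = (s + 1/2)*(s - sqrt(2))*(s + sqrt(2)/2)*(s + 2*sqrt(2))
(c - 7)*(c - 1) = c^2 - 8*c + 7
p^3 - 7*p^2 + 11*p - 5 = (p - 5)*(p - 1)^2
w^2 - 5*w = w*(w - 5)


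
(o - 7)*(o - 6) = o^2 - 13*o + 42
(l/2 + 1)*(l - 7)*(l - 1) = l^3/2 - 3*l^2 - 9*l/2 + 7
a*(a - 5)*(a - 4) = a^3 - 9*a^2 + 20*a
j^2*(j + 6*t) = j^3 + 6*j^2*t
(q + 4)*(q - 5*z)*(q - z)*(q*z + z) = q^4*z - 6*q^3*z^2 + 5*q^3*z + 5*q^2*z^3 - 30*q^2*z^2 + 4*q^2*z + 25*q*z^3 - 24*q*z^2 + 20*z^3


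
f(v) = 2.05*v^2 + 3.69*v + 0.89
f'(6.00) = 28.29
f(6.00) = 96.83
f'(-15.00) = -57.81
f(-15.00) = 406.79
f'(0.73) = 6.68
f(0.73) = 4.68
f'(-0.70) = 0.82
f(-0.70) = -0.69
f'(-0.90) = 0.00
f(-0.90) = -0.77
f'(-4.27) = -13.82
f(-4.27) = 22.51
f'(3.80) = 19.27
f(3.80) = 44.51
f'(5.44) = 25.99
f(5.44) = 81.63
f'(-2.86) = -8.04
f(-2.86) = 7.10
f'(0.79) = 6.93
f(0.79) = 5.08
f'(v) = 4.1*v + 3.69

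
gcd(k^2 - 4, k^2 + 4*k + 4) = k + 2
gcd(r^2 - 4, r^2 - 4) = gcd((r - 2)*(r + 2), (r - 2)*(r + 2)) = r^2 - 4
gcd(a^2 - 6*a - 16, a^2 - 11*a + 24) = a - 8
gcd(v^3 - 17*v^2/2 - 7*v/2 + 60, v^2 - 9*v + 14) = 1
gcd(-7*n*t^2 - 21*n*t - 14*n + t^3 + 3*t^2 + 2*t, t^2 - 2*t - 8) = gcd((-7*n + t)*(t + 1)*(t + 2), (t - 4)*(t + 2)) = t + 2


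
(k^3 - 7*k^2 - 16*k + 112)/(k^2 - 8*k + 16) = (k^2 - 3*k - 28)/(k - 4)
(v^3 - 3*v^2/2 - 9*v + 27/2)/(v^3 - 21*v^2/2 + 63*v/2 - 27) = (v + 3)/(v - 6)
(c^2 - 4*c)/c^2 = (c - 4)/c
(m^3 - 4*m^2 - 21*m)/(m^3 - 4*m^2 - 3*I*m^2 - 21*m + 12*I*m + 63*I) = m/(m - 3*I)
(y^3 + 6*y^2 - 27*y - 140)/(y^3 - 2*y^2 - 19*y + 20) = (y + 7)/(y - 1)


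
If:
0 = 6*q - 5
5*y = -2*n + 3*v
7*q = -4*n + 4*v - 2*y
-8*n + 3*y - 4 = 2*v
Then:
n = -371/792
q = 5/6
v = 613/396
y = 221/198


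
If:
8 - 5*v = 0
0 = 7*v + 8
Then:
No Solution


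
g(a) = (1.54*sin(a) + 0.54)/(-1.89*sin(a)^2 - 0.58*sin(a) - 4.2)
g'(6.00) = -0.36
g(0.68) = -0.28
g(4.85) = 0.18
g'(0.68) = -0.10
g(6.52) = -0.20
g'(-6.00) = -0.25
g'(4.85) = -0.02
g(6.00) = -0.03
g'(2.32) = 0.07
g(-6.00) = -0.22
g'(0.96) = -0.04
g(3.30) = -0.07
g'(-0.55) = -0.28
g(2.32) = -0.30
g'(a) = (3.78*sin(a)*cos(a) + 0.58*cos(a))*(1.54*sin(a) + 0.54)/(-1.89*sin(a)^2 - 0.58*sin(a) - 4.2)^2 + 1.54*cos(a)/(-1.89*sin(a)^2 - 0.58*sin(a) - 4.2) = (2.9106*sin(a)^2 + 2.0412*sin(a) - 6.1548)*cos(a)/(3.5721*sin(a)^4 + 2.1924*sin(a)^3 + 16.2124*sin(a)^2 + 4.872*sin(a) + 17.64)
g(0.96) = -0.30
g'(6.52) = -0.27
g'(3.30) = 0.37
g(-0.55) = 0.06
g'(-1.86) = 0.05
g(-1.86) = 0.17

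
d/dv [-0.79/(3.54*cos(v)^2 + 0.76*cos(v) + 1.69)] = -(5.5932*cos(v) + 0.6004)*sin(v)/(3.54*cos(v)^2 + 0.76*cos(v) + 1.69)^2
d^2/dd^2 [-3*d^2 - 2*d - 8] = -6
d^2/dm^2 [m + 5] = 0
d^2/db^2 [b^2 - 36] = 2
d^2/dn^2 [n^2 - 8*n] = 2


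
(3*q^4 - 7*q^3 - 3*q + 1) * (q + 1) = 3*q^5 - 4*q^4 - 7*q^3 - 3*q^2 - 2*q + 1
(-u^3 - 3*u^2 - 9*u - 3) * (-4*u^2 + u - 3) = 4*u^5 + 11*u^4 + 36*u^3 + 12*u^2 + 24*u + 9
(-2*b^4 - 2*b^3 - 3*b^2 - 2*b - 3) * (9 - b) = 2*b^5 - 16*b^4 - 15*b^3 - 25*b^2 - 15*b - 27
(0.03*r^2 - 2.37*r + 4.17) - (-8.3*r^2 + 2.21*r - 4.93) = 8.33*r^2 - 4.58*r + 9.1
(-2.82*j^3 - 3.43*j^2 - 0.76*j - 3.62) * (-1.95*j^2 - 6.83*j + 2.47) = 5.499*j^5 + 25.9491*j^4 + 17.9435*j^3 + 3.7777*j^2 + 22.8474*j - 8.9414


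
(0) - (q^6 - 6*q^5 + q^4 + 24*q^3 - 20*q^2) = -q^6 + 6*q^5 - q^4 - 24*q^3 + 20*q^2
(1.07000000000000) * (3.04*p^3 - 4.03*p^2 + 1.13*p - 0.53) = 3.2528*p^3 - 4.3121*p^2 + 1.2091*p - 0.5671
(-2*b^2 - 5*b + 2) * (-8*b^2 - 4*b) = 16*b^4 + 48*b^3 + 4*b^2 - 8*b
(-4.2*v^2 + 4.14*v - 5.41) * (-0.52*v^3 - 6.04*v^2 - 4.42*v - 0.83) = 2.184*v^5 + 23.2152*v^4 - 3.6284*v^3 + 17.8636*v^2 + 20.476*v + 4.4903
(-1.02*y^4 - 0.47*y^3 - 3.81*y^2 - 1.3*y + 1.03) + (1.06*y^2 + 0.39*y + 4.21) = -1.02*y^4 - 0.47*y^3 - 2.75*y^2 - 0.91*y + 5.24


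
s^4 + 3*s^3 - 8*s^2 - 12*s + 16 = (s - 2)*(s - 1)*(s + 2)*(s + 4)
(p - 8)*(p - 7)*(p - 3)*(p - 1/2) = p^4 - 37*p^3/2 + 110*p^2 - 437*p/2 + 84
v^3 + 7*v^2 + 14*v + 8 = (v + 1)*(v + 2)*(v + 4)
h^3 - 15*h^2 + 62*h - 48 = (h - 8)*(h - 6)*(h - 1)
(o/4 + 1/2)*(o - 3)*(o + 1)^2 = o^4/4 + o^3/4 - 7*o^2/4 - 13*o/4 - 3/2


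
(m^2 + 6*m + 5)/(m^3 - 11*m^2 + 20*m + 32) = (m + 5)/(m^2 - 12*m + 32)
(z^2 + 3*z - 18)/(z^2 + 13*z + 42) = (z - 3)/(z + 7)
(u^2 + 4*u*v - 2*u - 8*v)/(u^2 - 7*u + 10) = (u + 4*v)/(u - 5)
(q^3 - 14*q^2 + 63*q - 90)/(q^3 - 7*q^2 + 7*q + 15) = (q - 6)/(q + 1)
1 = 1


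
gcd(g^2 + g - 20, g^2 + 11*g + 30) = g + 5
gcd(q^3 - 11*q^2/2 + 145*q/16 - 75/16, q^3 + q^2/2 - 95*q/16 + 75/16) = q^2 - 5*q/2 + 25/16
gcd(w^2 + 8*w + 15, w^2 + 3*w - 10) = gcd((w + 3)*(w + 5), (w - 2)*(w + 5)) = w + 5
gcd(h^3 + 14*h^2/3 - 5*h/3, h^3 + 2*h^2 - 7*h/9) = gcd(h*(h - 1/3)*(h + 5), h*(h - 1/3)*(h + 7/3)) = h^2 - h/3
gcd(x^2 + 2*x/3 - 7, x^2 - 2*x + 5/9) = 1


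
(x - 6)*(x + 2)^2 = x^3 - 2*x^2 - 20*x - 24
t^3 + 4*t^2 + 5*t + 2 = (t + 1)^2*(t + 2)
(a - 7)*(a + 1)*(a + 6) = a^3 - 43*a - 42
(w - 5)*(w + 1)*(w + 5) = w^3 + w^2 - 25*w - 25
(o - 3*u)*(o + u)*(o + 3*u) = o^3 + o^2*u - 9*o*u^2 - 9*u^3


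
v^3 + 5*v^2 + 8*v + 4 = (v + 1)*(v + 2)^2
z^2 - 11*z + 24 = (z - 8)*(z - 3)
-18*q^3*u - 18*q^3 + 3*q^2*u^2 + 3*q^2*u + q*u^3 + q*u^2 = (-3*q + u)*(6*q + u)*(q*u + q)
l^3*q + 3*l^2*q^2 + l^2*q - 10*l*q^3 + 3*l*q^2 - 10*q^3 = (l - 2*q)*(l + 5*q)*(l*q + q)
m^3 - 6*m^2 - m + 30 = (m - 5)*(m - 3)*(m + 2)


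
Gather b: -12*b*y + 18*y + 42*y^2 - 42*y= -12*b*y + 42*y^2 - 24*y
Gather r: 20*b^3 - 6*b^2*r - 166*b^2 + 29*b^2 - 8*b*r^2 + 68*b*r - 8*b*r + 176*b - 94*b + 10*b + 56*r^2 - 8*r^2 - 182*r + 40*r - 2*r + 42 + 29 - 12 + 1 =20*b^3 - 137*b^2 + 92*b + r^2*(48 - 8*b) + r*(-6*b^2 + 60*b - 144) + 60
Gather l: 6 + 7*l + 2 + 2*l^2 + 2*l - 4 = 2*l^2 + 9*l + 4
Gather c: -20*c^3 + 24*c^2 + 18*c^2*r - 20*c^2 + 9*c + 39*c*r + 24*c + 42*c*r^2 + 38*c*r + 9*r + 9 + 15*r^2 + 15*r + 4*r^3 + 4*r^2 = -20*c^3 + c^2*(18*r + 4) + c*(42*r^2 + 77*r + 33) + 4*r^3 + 19*r^2 + 24*r + 9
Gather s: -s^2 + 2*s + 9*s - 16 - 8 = -s^2 + 11*s - 24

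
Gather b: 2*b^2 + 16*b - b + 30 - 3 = 2*b^2 + 15*b + 27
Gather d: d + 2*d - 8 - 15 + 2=3*d - 21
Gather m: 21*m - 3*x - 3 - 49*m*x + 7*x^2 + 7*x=m*(21 - 49*x) + 7*x^2 + 4*x - 3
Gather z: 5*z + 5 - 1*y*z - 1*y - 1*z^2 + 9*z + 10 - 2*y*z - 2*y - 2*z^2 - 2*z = -3*y - 3*z^2 + z*(12 - 3*y) + 15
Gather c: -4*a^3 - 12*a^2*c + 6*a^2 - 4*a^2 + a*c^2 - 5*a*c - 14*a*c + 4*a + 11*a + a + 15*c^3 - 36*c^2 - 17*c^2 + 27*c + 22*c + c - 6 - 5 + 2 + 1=-4*a^3 + 2*a^2 + 16*a + 15*c^3 + c^2*(a - 53) + c*(-12*a^2 - 19*a + 50) - 8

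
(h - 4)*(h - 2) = h^2 - 6*h + 8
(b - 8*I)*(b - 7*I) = b^2 - 15*I*b - 56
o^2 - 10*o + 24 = (o - 6)*(o - 4)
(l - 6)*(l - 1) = l^2 - 7*l + 6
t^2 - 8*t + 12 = (t - 6)*(t - 2)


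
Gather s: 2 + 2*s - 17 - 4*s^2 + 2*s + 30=-4*s^2 + 4*s + 15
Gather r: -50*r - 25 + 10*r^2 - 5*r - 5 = 10*r^2 - 55*r - 30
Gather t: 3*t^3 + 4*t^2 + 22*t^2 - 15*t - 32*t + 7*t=3*t^3 + 26*t^2 - 40*t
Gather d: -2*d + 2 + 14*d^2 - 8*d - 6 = 14*d^2 - 10*d - 4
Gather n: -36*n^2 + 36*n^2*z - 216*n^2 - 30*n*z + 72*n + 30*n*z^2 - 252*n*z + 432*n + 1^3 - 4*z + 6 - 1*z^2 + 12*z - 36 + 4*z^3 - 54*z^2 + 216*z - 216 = n^2*(36*z - 252) + n*(30*z^2 - 282*z + 504) + 4*z^3 - 55*z^2 + 224*z - 245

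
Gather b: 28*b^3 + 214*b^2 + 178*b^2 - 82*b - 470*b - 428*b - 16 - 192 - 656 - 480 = 28*b^3 + 392*b^2 - 980*b - 1344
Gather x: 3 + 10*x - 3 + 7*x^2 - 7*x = 7*x^2 + 3*x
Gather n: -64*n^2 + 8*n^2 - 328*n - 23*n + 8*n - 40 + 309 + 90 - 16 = -56*n^2 - 343*n + 343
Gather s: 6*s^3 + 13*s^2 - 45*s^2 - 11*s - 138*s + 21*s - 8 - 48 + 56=6*s^3 - 32*s^2 - 128*s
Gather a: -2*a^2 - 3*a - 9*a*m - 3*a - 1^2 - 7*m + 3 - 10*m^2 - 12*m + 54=-2*a^2 + a*(-9*m - 6) - 10*m^2 - 19*m + 56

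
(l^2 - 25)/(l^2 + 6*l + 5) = (l - 5)/(l + 1)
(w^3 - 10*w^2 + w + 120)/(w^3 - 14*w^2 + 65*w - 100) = (w^2 - 5*w - 24)/(w^2 - 9*w + 20)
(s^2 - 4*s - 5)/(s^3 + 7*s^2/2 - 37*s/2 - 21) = 2*(s - 5)/(2*s^2 + 5*s - 42)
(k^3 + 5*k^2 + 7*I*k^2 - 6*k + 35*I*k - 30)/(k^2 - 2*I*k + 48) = (k^2 + k*(5 + I) + 5*I)/(k - 8*I)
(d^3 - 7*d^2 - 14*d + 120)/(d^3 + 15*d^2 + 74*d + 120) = (d^2 - 11*d + 30)/(d^2 + 11*d + 30)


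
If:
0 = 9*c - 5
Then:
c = 5/9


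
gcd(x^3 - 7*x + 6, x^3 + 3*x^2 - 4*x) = x - 1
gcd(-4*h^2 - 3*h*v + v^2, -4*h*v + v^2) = -4*h + v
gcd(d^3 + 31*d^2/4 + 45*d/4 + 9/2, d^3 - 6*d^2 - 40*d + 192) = d + 6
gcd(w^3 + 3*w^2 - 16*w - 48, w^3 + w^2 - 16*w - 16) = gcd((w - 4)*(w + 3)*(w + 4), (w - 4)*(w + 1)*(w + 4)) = w^2 - 16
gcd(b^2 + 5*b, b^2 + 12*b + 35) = b + 5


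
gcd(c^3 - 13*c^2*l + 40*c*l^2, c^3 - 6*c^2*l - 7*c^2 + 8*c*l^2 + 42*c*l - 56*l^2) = 1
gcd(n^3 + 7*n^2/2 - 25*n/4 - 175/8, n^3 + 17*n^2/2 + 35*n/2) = n + 7/2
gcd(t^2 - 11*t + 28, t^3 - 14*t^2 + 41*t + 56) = t - 7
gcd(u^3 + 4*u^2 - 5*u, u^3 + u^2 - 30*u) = u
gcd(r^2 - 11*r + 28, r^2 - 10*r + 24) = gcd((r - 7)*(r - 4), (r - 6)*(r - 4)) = r - 4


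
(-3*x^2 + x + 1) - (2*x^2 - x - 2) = -5*x^2 + 2*x + 3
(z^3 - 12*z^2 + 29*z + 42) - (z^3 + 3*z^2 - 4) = -15*z^2 + 29*z + 46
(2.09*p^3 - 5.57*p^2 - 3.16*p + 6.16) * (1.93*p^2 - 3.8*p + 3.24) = 4.0337*p^5 - 18.6921*p^4 + 21.8388*p^3 + 5.85*p^2 - 33.6464*p + 19.9584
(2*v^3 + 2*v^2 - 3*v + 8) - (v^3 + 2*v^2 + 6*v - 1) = v^3 - 9*v + 9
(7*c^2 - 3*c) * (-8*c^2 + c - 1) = -56*c^4 + 31*c^3 - 10*c^2 + 3*c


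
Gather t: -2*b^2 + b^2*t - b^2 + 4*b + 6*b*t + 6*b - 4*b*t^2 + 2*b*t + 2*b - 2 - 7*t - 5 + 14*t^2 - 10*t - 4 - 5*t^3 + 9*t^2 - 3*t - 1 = -3*b^2 + 12*b - 5*t^3 + t^2*(23 - 4*b) + t*(b^2 + 8*b - 20) - 12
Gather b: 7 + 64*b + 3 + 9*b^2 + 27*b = 9*b^2 + 91*b + 10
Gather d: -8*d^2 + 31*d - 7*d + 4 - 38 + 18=-8*d^2 + 24*d - 16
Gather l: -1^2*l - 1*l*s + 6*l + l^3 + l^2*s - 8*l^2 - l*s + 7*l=l^3 + l^2*(s - 8) + l*(12 - 2*s)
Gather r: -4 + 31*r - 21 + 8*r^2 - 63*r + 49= 8*r^2 - 32*r + 24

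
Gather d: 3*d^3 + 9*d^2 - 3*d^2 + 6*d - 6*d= 3*d^3 + 6*d^2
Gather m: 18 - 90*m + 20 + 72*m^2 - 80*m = 72*m^2 - 170*m + 38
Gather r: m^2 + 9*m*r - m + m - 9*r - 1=m^2 + r*(9*m - 9) - 1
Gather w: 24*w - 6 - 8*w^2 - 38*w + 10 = -8*w^2 - 14*w + 4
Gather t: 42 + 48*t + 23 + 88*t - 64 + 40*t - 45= 176*t - 44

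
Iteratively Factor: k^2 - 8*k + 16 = (k - 4)*(k - 4)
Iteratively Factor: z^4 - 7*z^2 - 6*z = (z - 3)*(z^3 + 3*z^2 + 2*z) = (z - 3)*(z + 2)*(z^2 + z) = (z - 3)*(z + 1)*(z + 2)*(z)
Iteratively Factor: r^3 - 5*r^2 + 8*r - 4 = (r - 2)*(r^2 - 3*r + 2) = (r - 2)^2*(r - 1)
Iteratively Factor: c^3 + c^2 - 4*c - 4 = (c + 2)*(c^2 - c - 2) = (c - 2)*(c + 2)*(c + 1)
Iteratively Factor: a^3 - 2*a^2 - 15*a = (a - 5)*(a^2 + 3*a) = (a - 5)*(a + 3)*(a)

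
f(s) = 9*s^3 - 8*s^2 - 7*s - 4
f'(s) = 27*s^2 - 16*s - 7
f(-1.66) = -55.59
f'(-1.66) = 93.96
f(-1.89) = -80.11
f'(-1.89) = 119.69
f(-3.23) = -368.14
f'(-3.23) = 326.37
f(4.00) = 416.00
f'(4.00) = 361.00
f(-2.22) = -126.36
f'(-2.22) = 161.59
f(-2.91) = -273.15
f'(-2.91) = 268.20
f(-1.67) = -56.54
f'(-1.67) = 95.02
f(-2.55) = -187.40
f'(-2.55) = 209.37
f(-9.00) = -7150.00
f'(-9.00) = 2324.00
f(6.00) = 1610.00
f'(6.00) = 869.00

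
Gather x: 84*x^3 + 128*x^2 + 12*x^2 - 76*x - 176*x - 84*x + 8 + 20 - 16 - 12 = 84*x^3 + 140*x^2 - 336*x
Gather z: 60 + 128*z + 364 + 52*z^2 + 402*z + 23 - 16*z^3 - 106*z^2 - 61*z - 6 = -16*z^3 - 54*z^2 + 469*z + 441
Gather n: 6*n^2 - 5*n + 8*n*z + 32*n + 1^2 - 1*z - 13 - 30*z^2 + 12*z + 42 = 6*n^2 + n*(8*z + 27) - 30*z^2 + 11*z + 30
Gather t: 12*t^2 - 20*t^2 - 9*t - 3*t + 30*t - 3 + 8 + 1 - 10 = -8*t^2 + 18*t - 4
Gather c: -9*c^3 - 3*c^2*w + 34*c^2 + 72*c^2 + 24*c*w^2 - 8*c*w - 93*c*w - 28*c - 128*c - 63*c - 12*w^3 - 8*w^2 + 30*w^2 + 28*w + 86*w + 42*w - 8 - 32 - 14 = -9*c^3 + c^2*(106 - 3*w) + c*(24*w^2 - 101*w - 219) - 12*w^3 + 22*w^2 + 156*w - 54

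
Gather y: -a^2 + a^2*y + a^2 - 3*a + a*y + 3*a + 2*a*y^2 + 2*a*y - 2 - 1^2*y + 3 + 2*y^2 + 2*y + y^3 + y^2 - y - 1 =y^3 + y^2*(2*a + 3) + y*(a^2 + 3*a)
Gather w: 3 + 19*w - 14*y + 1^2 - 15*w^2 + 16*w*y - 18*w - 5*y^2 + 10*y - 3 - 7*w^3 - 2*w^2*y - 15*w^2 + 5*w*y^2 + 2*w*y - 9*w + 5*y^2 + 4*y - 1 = -7*w^3 + w^2*(-2*y - 30) + w*(5*y^2 + 18*y - 8)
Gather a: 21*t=21*t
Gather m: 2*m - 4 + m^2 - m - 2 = m^2 + m - 6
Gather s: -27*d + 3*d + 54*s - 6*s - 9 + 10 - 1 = -24*d + 48*s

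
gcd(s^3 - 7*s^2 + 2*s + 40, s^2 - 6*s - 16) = s + 2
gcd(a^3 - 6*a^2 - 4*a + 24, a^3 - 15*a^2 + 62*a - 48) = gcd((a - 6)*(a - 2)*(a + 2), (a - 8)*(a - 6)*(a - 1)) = a - 6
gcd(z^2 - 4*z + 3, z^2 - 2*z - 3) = z - 3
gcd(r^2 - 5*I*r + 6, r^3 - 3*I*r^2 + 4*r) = r + I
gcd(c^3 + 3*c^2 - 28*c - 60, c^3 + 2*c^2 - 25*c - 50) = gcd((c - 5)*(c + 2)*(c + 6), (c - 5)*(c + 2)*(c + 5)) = c^2 - 3*c - 10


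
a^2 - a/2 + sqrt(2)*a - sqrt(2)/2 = (a - 1/2)*(a + sqrt(2))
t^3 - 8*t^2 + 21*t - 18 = (t - 3)^2*(t - 2)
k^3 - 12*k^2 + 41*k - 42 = (k - 7)*(k - 3)*(k - 2)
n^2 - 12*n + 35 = (n - 7)*(n - 5)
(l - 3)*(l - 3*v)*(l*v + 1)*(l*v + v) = l^4*v^2 - 3*l^3*v^3 - 2*l^3*v^2 + l^3*v + 6*l^2*v^3 - 6*l^2*v^2 - 2*l^2*v + 9*l*v^3 + 6*l*v^2 - 3*l*v + 9*v^2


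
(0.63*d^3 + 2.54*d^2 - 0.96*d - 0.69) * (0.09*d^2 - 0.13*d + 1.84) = 0.0567*d^5 + 0.1467*d^4 + 0.7426*d^3 + 4.7363*d^2 - 1.6767*d - 1.2696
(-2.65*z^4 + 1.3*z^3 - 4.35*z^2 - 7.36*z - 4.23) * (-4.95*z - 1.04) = 13.1175*z^5 - 3.679*z^4 + 20.1805*z^3 + 40.956*z^2 + 28.5929*z + 4.3992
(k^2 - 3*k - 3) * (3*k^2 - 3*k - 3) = 3*k^4 - 12*k^3 - 3*k^2 + 18*k + 9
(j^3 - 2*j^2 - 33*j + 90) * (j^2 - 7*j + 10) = j^5 - 9*j^4 - 9*j^3 + 301*j^2 - 960*j + 900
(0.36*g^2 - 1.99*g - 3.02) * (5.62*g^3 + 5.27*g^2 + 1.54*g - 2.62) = 2.0232*g^5 - 9.2866*g^4 - 26.9053*g^3 - 19.9232*g^2 + 0.563*g + 7.9124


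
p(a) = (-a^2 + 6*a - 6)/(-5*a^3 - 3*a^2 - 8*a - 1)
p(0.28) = 1.23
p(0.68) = 0.25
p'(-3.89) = -0.07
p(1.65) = -0.03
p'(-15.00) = 0.00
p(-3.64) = -0.18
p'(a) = (6 - 2*a)/(-5*a^3 - 3*a^2 - 8*a - 1) + (-a^2 + 6*a - 6)*(15*a^2 + 6*a + 8)/(-5*a^3 - 3*a^2 - 8*a - 1)^2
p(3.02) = -0.02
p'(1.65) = -0.03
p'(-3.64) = -0.09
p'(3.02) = 0.01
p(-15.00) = -0.02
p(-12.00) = -0.03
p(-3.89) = -0.16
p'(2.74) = 0.01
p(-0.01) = 6.58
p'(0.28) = -5.23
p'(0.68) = -1.01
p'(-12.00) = 0.00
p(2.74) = -0.02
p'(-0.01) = -63.36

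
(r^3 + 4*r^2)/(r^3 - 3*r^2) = (r + 4)/(r - 3)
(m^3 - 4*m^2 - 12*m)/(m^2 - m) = (m^2 - 4*m - 12)/(m - 1)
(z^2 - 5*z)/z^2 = (z - 5)/z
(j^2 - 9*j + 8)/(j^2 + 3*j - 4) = (j - 8)/(j + 4)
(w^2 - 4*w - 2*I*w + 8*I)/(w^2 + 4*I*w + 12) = (w - 4)/(w + 6*I)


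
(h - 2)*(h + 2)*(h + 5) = h^3 + 5*h^2 - 4*h - 20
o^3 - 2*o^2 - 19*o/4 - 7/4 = (o - 7/2)*(o + 1/2)*(o + 1)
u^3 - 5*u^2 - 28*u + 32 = (u - 8)*(u - 1)*(u + 4)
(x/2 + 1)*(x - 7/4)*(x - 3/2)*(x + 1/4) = x^4/2 - x^3/2 - 67*x^2/32 + 137*x/64 + 21/32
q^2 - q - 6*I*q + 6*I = (q - 1)*(q - 6*I)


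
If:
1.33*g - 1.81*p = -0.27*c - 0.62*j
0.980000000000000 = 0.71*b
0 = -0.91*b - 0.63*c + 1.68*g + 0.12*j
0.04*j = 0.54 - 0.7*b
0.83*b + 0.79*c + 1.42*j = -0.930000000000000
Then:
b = 1.38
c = 16.52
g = 7.71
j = -10.65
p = 4.48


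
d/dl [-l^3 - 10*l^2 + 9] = l*(-3*l - 20)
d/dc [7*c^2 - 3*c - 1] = 14*c - 3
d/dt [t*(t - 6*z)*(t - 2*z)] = 3*t^2 - 16*t*z + 12*z^2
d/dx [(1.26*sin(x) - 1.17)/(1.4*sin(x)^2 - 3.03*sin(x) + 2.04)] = (-1.764*sin(x)^2 + 3.276*sin(x) - 0.974699999999999)*cos(x)/(1.96*sin(x)^4 - 8.484*sin(x)^3 + 14.8929*sin(x)^2 - 12.3624*sin(x) + 4.1616)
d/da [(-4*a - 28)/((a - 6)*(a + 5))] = 4*(a^2 + 14*a + 23)/(a^4 - 2*a^3 - 59*a^2 + 60*a + 900)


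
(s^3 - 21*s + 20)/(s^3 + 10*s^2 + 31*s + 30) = (s^2 - 5*s + 4)/(s^2 + 5*s + 6)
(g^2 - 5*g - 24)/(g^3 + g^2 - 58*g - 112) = (g + 3)/(g^2 + 9*g + 14)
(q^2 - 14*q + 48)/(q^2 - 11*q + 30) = (q - 8)/(q - 5)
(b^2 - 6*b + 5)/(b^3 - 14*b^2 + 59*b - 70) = (b - 1)/(b^2 - 9*b + 14)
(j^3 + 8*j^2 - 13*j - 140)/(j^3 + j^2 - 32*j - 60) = (j^2 + 3*j - 28)/(j^2 - 4*j - 12)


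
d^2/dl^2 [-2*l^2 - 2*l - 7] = -4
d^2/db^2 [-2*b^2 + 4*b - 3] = -4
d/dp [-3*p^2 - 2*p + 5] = -6*p - 2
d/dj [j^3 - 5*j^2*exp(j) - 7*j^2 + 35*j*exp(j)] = -5*j^2*exp(j) + 3*j^2 + 25*j*exp(j) - 14*j + 35*exp(j)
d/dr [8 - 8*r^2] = -16*r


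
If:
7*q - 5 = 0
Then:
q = 5/7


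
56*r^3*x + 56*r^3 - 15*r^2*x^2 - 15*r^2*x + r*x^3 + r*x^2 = (-8*r + x)*(-7*r + x)*(r*x + r)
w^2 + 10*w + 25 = (w + 5)^2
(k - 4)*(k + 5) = k^2 + k - 20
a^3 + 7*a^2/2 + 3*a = a*(a + 3/2)*(a + 2)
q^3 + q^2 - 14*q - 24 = (q - 4)*(q + 2)*(q + 3)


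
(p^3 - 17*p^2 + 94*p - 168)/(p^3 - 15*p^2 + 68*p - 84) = (p - 4)/(p - 2)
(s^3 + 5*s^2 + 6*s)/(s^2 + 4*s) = (s^2 + 5*s + 6)/(s + 4)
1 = 1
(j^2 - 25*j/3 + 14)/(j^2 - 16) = (j^2 - 25*j/3 + 14)/(j^2 - 16)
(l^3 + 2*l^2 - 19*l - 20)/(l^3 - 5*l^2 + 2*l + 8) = (l + 5)/(l - 2)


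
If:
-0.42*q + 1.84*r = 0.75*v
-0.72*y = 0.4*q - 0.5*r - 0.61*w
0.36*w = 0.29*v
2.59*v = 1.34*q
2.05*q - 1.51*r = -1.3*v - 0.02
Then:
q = -0.01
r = -0.00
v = -0.01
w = -0.00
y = -0.00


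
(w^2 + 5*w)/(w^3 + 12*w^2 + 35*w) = 1/(w + 7)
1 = 1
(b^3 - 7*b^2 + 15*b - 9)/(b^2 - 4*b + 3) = b - 3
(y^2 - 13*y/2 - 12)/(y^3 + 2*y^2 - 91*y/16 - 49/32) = 16*(2*y^2 - 13*y - 24)/(32*y^3 + 64*y^2 - 182*y - 49)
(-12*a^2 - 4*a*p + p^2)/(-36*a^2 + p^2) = (2*a + p)/(6*a + p)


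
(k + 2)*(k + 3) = k^2 + 5*k + 6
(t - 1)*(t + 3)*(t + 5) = t^3 + 7*t^2 + 7*t - 15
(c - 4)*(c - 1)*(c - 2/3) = c^3 - 17*c^2/3 + 22*c/3 - 8/3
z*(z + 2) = z^2 + 2*z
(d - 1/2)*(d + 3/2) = d^2 + d - 3/4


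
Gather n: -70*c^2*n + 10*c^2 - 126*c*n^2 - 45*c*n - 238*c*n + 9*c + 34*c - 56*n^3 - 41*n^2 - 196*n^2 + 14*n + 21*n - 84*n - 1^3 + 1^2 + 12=10*c^2 + 43*c - 56*n^3 + n^2*(-126*c - 237) + n*(-70*c^2 - 283*c - 49) + 12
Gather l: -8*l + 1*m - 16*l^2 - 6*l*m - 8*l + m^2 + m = -16*l^2 + l*(-6*m - 16) + m^2 + 2*m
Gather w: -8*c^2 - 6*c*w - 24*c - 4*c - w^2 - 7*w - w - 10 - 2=-8*c^2 - 28*c - w^2 + w*(-6*c - 8) - 12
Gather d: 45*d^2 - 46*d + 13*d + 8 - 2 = 45*d^2 - 33*d + 6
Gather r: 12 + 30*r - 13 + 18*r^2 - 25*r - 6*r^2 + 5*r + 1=12*r^2 + 10*r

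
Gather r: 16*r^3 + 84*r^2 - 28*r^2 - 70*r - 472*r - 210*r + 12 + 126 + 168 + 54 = 16*r^3 + 56*r^2 - 752*r + 360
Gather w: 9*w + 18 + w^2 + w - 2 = w^2 + 10*w + 16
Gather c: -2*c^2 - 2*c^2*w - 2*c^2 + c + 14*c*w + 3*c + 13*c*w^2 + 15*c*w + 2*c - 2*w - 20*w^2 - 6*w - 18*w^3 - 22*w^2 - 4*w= c^2*(-2*w - 4) + c*(13*w^2 + 29*w + 6) - 18*w^3 - 42*w^2 - 12*w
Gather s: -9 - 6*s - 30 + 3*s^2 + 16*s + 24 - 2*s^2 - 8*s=s^2 + 2*s - 15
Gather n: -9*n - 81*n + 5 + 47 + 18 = 70 - 90*n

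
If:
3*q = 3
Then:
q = 1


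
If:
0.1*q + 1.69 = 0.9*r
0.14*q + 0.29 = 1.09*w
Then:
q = 7.78571428571429*w - 2.07142857142857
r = 0.865079365079365*w + 1.64761904761905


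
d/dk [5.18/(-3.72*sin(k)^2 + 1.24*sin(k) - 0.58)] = (38.5392*sin(k) - 6.4232)*cos(k)/(3.72*sin(k)^2 - 1.24*sin(k) + 0.58)^2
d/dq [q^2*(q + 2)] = q*(3*q + 4)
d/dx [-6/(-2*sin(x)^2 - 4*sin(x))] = -6*(sin(x) + 1)*cos(x)/((sin(x) + 2)^2*sin(x)^2)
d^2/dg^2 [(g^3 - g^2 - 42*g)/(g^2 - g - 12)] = 60*(-g^3 - 36*g + 12)/(g^6 - 3*g^5 - 33*g^4 + 71*g^3 + 396*g^2 - 432*g - 1728)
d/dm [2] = 0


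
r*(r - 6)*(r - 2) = r^3 - 8*r^2 + 12*r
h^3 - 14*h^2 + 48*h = h*(h - 8)*(h - 6)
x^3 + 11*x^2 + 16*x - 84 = (x - 2)*(x + 6)*(x + 7)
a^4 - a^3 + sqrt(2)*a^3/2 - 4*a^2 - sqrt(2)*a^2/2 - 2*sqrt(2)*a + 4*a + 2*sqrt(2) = (a - 2)*(a - 1)*(a + 2)*(a + sqrt(2)/2)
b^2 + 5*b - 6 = (b - 1)*(b + 6)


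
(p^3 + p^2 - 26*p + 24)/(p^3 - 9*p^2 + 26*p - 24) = (p^2 + 5*p - 6)/(p^2 - 5*p + 6)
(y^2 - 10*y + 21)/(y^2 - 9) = (y - 7)/(y + 3)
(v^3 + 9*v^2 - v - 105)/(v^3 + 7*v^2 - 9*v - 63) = (v + 5)/(v + 3)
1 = 1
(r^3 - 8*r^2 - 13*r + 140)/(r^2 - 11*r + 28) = (r^2 - r - 20)/(r - 4)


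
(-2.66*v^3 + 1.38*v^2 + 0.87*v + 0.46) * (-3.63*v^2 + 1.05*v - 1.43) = 9.6558*v^5 - 7.8024*v^4 + 2.0947*v^3 - 2.7297*v^2 - 0.7611*v - 0.6578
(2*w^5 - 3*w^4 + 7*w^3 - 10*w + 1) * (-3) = -6*w^5 + 9*w^4 - 21*w^3 + 30*w - 3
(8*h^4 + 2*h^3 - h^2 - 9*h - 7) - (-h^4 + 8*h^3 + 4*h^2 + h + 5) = 9*h^4 - 6*h^3 - 5*h^2 - 10*h - 12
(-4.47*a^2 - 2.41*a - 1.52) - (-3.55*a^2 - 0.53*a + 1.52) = -0.92*a^2 - 1.88*a - 3.04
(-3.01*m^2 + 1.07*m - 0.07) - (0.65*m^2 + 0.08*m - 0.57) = -3.66*m^2 + 0.99*m + 0.5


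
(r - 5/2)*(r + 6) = r^2 + 7*r/2 - 15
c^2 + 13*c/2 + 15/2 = (c + 3/2)*(c + 5)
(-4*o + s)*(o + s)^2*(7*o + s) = -28*o^4 - 53*o^3*s - 21*o^2*s^2 + 5*o*s^3 + s^4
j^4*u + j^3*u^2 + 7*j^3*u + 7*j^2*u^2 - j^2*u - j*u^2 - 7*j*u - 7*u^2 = (j - 1)*(j + 7)*(j + u)*(j*u + u)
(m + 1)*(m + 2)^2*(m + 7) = m^4 + 12*m^3 + 43*m^2 + 60*m + 28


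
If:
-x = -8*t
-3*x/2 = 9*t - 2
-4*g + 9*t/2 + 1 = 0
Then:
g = 5/14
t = 2/21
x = 16/21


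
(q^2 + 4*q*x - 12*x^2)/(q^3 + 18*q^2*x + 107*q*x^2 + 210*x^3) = (q - 2*x)/(q^2 + 12*q*x + 35*x^2)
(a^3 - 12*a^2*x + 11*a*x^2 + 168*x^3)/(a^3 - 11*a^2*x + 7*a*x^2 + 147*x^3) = (-a + 8*x)/(-a + 7*x)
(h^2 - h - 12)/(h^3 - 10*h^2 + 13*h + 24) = (h^2 - h - 12)/(h^3 - 10*h^2 + 13*h + 24)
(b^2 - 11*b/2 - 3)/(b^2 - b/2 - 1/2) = (b - 6)/(b - 1)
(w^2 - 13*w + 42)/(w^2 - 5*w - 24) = (-w^2 + 13*w - 42)/(-w^2 + 5*w + 24)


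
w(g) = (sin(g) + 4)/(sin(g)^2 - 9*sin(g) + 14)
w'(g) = (-2*sin(g)*cos(g) + 9*cos(g))*(sin(g) + 4)/(sin(g)^2 - 9*sin(g) + 14)^2 + cos(g)/(sin(g)^2 - 9*sin(g) + 14) = (-8*sin(g) + cos(g)^2 + 49)*cos(g)/(sin(g)^2 - 9*sin(g) + 14)^2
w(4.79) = 0.13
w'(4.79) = 0.01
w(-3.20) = 0.30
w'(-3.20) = -0.27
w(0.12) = 0.32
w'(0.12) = 0.29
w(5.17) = 0.14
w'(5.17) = 0.05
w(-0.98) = 0.14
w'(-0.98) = 0.06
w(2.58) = 0.48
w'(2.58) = -0.43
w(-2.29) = 0.15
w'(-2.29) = -0.08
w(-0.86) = 0.15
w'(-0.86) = 0.08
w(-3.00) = 0.25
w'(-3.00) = -0.22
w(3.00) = 0.32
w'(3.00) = -0.30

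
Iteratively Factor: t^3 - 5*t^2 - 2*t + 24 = (t + 2)*(t^2 - 7*t + 12) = (t - 3)*(t + 2)*(t - 4)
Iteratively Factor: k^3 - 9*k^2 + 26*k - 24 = (k - 4)*(k^2 - 5*k + 6) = (k - 4)*(k - 3)*(k - 2)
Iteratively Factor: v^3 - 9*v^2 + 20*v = (v - 5)*(v^2 - 4*v) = (v - 5)*(v - 4)*(v)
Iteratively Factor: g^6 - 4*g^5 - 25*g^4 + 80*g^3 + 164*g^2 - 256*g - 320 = (g - 2)*(g^5 - 2*g^4 - 29*g^3 + 22*g^2 + 208*g + 160) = (g - 2)*(g + 4)*(g^4 - 6*g^3 - 5*g^2 + 42*g + 40) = (g - 2)*(g + 1)*(g + 4)*(g^3 - 7*g^2 + 2*g + 40) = (g - 4)*(g - 2)*(g + 1)*(g + 4)*(g^2 - 3*g - 10) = (g - 5)*(g - 4)*(g - 2)*(g + 1)*(g + 4)*(g + 2)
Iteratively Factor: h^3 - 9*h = (h - 3)*(h^2 + 3*h) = h*(h - 3)*(h + 3)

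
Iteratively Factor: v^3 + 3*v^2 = (v + 3)*(v^2) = v*(v + 3)*(v)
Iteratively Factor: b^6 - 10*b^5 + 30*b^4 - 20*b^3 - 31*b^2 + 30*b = (b - 2)*(b^5 - 8*b^4 + 14*b^3 + 8*b^2 - 15*b) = (b - 2)*(b - 1)*(b^4 - 7*b^3 + 7*b^2 + 15*b) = (b - 5)*(b - 2)*(b - 1)*(b^3 - 2*b^2 - 3*b) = (b - 5)*(b - 2)*(b - 1)*(b + 1)*(b^2 - 3*b) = b*(b - 5)*(b - 2)*(b - 1)*(b + 1)*(b - 3)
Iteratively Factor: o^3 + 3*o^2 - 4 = (o - 1)*(o^2 + 4*o + 4) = (o - 1)*(o + 2)*(o + 2)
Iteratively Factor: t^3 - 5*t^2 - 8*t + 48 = (t - 4)*(t^2 - t - 12) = (t - 4)^2*(t + 3)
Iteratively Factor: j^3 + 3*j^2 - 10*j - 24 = (j - 3)*(j^2 + 6*j + 8) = (j - 3)*(j + 2)*(j + 4)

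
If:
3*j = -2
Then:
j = -2/3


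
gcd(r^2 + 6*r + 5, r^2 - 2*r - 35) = r + 5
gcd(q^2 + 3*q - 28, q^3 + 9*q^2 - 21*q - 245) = q + 7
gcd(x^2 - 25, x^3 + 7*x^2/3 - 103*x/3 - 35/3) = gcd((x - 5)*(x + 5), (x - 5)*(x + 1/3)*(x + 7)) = x - 5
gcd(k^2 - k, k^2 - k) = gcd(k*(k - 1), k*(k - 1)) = k^2 - k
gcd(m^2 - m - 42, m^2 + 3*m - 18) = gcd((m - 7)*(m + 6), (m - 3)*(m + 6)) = m + 6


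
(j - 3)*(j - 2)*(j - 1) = j^3 - 6*j^2 + 11*j - 6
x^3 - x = x*(x - 1)*(x + 1)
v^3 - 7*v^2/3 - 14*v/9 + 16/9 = (v - 8/3)*(v - 2/3)*(v + 1)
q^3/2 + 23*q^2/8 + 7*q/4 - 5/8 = (q/2 + 1/2)*(q - 1/4)*(q + 5)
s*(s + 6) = s^2 + 6*s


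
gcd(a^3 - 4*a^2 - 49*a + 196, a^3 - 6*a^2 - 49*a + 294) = a^2 - 49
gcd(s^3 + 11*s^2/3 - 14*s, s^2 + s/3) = s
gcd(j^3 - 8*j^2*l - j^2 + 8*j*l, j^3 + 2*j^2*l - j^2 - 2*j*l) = j^2 - j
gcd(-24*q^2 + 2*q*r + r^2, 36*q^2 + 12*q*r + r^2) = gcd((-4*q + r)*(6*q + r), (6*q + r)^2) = 6*q + r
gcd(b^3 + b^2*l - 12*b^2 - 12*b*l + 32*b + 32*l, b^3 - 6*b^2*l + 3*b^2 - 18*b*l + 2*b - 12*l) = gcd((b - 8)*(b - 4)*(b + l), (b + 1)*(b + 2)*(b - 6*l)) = 1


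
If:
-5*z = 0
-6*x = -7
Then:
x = 7/6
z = 0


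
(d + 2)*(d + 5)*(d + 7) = d^3 + 14*d^2 + 59*d + 70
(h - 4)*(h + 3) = h^2 - h - 12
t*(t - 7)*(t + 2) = t^3 - 5*t^2 - 14*t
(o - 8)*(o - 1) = o^2 - 9*o + 8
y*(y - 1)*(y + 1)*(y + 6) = y^4 + 6*y^3 - y^2 - 6*y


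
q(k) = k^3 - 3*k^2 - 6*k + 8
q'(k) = 3*k^2 - 6*k - 6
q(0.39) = 5.26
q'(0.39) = -7.88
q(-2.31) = -6.47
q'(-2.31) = 23.87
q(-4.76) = -139.26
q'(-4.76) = 90.53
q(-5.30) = -193.35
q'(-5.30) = 110.07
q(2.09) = -8.51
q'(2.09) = -5.44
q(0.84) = 1.44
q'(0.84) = -8.92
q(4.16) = 3.11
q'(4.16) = 20.96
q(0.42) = 5.02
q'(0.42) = -7.99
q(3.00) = -10.00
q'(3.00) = 3.00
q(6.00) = 80.00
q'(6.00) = 66.00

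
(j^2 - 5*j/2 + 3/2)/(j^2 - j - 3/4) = 2*(j - 1)/(2*j + 1)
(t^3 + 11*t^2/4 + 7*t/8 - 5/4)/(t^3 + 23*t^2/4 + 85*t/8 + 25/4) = (2*t - 1)/(2*t + 5)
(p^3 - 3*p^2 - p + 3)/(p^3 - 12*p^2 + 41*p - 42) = (p^2 - 1)/(p^2 - 9*p + 14)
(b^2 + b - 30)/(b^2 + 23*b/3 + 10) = 3*(b - 5)/(3*b + 5)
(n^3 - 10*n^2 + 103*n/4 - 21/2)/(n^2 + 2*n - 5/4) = (2*n^2 - 19*n + 42)/(2*n + 5)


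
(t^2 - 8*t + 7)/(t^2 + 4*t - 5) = (t - 7)/(t + 5)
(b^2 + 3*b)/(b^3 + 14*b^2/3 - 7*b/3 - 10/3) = 3*b*(b + 3)/(3*b^3 + 14*b^2 - 7*b - 10)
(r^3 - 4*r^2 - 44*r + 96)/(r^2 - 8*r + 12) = (r^2 - 2*r - 48)/(r - 6)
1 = 1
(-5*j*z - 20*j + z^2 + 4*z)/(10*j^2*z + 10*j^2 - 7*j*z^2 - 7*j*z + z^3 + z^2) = (z + 4)/(-2*j*z - 2*j + z^2 + z)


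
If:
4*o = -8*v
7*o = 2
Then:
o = 2/7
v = -1/7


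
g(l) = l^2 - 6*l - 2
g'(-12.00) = -30.00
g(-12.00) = 214.00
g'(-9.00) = -24.00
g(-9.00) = 133.00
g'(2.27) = -1.46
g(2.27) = -10.47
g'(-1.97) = -9.94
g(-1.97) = 13.70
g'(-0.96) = -7.92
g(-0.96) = 4.68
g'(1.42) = -3.16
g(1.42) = -8.50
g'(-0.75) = -7.50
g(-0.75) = 3.06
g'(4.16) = 2.32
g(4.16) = -9.65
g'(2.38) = -1.24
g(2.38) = -10.62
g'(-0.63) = -7.26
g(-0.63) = 2.18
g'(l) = 2*l - 6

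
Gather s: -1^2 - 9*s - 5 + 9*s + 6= 0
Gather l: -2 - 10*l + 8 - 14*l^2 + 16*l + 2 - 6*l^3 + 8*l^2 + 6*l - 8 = -6*l^3 - 6*l^2 + 12*l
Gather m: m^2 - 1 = m^2 - 1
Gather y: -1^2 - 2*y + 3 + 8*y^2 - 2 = 8*y^2 - 2*y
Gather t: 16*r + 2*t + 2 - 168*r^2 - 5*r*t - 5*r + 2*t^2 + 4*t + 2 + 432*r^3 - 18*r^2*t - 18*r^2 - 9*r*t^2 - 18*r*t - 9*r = 432*r^3 - 186*r^2 + 2*r + t^2*(2 - 9*r) + t*(-18*r^2 - 23*r + 6) + 4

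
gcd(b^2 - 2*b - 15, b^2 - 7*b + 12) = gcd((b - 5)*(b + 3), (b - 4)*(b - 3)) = 1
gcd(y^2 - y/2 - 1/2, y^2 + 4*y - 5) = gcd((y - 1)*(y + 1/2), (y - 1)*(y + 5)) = y - 1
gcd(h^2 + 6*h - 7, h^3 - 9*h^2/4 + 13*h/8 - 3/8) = h - 1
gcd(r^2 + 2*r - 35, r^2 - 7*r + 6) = 1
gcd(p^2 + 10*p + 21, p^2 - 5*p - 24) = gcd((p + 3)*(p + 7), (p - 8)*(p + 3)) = p + 3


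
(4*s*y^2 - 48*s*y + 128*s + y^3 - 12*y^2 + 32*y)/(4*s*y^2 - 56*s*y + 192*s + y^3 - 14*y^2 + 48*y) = (y - 4)/(y - 6)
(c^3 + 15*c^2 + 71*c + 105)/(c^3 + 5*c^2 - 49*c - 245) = (c + 3)/(c - 7)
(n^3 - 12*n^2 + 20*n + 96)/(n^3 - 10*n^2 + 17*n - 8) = (n^2 - 4*n - 12)/(n^2 - 2*n + 1)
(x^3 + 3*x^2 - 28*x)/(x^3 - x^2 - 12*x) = (x + 7)/(x + 3)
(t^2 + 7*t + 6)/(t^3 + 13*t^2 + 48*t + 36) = 1/(t + 6)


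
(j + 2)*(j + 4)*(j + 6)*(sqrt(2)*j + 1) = sqrt(2)*j^4 + j^3 + 12*sqrt(2)*j^3 + 12*j^2 + 44*sqrt(2)*j^2 + 44*j + 48*sqrt(2)*j + 48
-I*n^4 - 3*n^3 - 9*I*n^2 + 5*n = n*(n - 5*I)*(n + I)*(-I*n + 1)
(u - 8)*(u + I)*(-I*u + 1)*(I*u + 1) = u^4 - 8*u^3 + I*u^3 + u^2 - 8*I*u^2 - 8*u + I*u - 8*I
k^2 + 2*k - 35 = (k - 5)*(k + 7)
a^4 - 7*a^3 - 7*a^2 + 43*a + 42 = (a - 7)*(a - 3)*(a + 1)*(a + 2)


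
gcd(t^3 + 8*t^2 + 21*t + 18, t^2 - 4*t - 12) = t + 2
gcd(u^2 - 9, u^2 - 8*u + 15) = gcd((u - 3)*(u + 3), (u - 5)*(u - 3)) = u - 3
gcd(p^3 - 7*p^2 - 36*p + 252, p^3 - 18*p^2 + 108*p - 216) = p - 6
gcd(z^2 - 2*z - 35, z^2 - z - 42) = z - 7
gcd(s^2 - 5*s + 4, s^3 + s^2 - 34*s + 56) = s - 4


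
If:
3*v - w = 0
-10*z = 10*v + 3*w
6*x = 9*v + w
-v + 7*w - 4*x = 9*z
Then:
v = 0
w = 0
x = 0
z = 0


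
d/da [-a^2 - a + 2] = -2*a - 1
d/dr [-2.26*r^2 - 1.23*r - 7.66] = -4.52*r - 1.23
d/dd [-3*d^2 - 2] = -6*d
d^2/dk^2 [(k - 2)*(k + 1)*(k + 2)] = 6*k + 2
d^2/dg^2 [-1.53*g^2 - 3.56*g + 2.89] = -3.06000000000000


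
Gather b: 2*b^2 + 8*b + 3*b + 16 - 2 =2*b^2 + 11*b + 14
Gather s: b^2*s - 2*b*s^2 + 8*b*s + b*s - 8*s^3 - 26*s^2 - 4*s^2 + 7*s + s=-8*s^3 + s^2*(-2*b - 30) + s*(b^2 + 9*b + 8)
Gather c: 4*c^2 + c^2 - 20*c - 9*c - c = 5*c^2 - 30*c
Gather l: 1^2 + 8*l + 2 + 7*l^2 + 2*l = 7*l^2 + 10*l + 3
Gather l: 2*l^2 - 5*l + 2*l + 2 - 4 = 2*l^2 - 3*l - 2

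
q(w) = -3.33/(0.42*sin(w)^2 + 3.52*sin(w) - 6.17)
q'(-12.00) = 0.64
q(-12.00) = 0.80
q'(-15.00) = -0.11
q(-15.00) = 0.40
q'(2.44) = -0.75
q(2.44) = 0.89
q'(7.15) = 0.85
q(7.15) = 1.03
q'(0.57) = 0.65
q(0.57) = 0.80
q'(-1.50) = 0.01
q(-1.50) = 0.36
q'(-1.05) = 0.06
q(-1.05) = 0.37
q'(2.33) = -0.82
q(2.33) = 0.98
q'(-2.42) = -0.11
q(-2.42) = 0.40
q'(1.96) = -0.83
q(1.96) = 1.30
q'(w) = -3.33*(-0.84*sin(w)*cos(w) - 3.52*cos(w))/(0.42*sin(w)^2 + 3.52*sin(w) - 6.17)^2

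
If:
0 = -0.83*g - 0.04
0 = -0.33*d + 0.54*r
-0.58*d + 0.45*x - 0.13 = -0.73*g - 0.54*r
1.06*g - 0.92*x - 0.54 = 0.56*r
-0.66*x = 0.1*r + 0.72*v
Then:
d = -1.09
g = -0.05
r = -0.67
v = 0.31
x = -0.24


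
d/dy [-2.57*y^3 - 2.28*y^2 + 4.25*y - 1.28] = -7.71*y^2 - 4.56*y + 4.25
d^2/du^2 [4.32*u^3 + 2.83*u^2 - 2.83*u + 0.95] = 25.92*u + 5.66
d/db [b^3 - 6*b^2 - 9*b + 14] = 3*b^2 - 12*b - 9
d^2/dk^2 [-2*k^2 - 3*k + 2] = -4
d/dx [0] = 0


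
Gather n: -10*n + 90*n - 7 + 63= 80*n + 56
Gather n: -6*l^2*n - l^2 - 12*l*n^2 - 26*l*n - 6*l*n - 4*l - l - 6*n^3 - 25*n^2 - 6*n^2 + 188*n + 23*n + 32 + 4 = -l^2 - 5*l - 6*n^3 + n^2*(-12*l - 31) + n*(-6*l^2 - 32*l + 211) + 36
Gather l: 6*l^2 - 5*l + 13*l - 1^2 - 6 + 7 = 6*l^2 + 8*l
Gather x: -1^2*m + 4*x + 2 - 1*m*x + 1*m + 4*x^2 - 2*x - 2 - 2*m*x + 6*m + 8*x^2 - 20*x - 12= 6*m + 12*x^2 + x*(-3*m - 18) - 12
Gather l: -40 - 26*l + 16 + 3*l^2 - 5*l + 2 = 3*l^2 - 31*l - 22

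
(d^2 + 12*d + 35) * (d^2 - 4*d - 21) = d^4 + 8*d^3 - 34*d^2 - 392*d - 735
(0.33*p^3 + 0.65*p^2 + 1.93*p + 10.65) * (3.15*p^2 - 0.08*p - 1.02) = 1.0395*p^5 + 2.0211*p^4 + 5.6909*p^3 + 32.7301*p^2 - 2.8206*p - 10.863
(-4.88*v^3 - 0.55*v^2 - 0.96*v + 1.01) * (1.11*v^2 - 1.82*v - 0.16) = -5.4168*v^5 + 8.2711*v^4 + 0.7162*v^3 + 2.9563*v^2 - 1.6846*v - 0.1616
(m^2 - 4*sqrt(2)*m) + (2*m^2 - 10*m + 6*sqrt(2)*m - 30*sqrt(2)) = 3*m^2 - 10*m + 2*sqrt(2)*m - 30*sqrt(2)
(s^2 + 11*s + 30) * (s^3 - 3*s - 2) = s^5 + 11*s^4 + 27*s^3 - 35*s^2 - 112*s - 60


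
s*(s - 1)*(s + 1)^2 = s^4 + s^3 - s^2 - s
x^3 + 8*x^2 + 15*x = x*(x + 3)*(x + 5)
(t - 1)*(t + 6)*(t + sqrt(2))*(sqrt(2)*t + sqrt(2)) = sqrt(2)*t^4 + 2*t^3 + 6*sqrt(2)*t^3 - sqrt(2)*t^2 + 12*t^2 - 6*sqrt(2)*t - 2*t - 12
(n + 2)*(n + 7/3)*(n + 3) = n^3 + 22*n^2/3 + 53*n/3 + 14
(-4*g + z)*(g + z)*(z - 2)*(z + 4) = -4*g^2*z^2 - 8*g^2*z + 32*g^2 - 3*g*z^3 - 6*g*z^2 + 24*g*z + z^4 + 2*z^3 - 8*z^2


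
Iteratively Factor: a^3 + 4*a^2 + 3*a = (a + 1)*(a^2 + 3*a) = a*(a + 1)*(a + 3)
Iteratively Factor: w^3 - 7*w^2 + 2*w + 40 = (w - 5)*(w^2 - 2*w - 8) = (w - 5)*(w - 4)*(w + 2)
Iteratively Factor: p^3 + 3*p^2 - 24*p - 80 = (p + 4)*(p^2 - p - 20) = (p - 5)*(p + 4)*(p + 4)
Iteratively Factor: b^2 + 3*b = (b + 3)*(b)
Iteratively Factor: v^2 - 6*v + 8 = (v - 2)*(v - 4)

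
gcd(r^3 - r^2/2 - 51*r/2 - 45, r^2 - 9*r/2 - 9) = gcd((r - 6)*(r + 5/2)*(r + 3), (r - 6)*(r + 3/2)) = r - 6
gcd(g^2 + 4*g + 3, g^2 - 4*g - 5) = g + 1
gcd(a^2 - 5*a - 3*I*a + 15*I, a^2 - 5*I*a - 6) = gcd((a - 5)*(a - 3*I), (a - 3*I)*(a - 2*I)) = a - 3*I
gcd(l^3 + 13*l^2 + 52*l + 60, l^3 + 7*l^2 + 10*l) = l^2 + 7*l + 10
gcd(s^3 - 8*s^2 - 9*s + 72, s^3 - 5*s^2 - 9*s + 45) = s^2 - 9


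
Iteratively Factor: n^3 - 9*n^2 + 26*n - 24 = (n - 3)*(n^2 - 6*n + 8) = (n - 3)*(n - 2)*(n - 4)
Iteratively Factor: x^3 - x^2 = (x - 1)*(x^2) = x*(x - 1)*(x)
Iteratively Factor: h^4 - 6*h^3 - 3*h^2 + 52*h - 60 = (h - 2)*(h^3 - 4*h^2 - 11*h + 30) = (h - 5)*(h - 2)*(h^2 + h - 6) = (h - 5)*(h - 2)*(h + 3)*(h - 2)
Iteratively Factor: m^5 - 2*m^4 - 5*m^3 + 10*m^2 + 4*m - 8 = (m - 2)*(m^4 - 5*m^2 + 4) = (m - 2)*(m + 2)*(m^3 - 2*m^2 - m + 2) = (m - 2)*(m + 1)*(m + 2)*(m^2 - 3*m + 2) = (m - 2)*(m - 1)*(m + 1)*(m + 2)*(m - 2)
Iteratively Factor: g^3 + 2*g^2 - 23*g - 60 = (g + 4)*(g^2 - 2*g - 15) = (g + 3)*(g + 4)*(g - 5)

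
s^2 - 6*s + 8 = (s - 4)*(s - 2)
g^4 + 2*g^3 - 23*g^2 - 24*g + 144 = (g - 3)^2*(g + 4)^2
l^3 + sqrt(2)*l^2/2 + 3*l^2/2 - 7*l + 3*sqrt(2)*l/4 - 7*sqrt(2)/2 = (l - 2)*(l + 7/2)*(l + sqrt(2)/2)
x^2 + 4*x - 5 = (x - 1)*(x + 5)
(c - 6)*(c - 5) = c^2 - 11*c + 30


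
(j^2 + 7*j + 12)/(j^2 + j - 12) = (j + 3)/(j - 3)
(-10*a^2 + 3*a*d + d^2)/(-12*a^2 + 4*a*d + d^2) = (5*a + d)/(6*a + d)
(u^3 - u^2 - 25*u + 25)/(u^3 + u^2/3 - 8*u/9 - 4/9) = 9*(u^2 - 25)/(9*u^2 + 12*u + 4)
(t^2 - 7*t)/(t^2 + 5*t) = (t - 7)/(t + 5)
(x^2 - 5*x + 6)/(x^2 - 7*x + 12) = (x - 2)/(x - 4)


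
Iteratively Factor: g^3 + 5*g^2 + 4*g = (g + 1)*(g^2 + 4*g) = (g + 1)*(g + 4)*(g)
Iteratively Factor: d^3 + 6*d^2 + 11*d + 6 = (d + 3)*(d^2 + 3*d + 2) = (d + 1)*(d + 3)*(d + 2)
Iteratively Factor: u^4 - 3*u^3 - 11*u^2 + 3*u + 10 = (u - 5)*(u^3 + 2*u^2 - u - 2) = (u - 5)*(u + 1)*(u^2 + u - 2) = (u - 5)*(u + 1)*(u + 2)*(u - 1)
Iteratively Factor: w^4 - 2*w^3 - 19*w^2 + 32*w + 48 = (w - 4)*(w^3 + 2*w^2 - 11*w - 12) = (w - 4)*(w - 3)*(w^2 + 5*w + 4) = (w - 4)*(w - 3)*(w + 4)*(w + 1)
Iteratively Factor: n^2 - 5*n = (n)*(n - 5)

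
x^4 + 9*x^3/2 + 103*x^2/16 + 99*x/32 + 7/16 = (x + 1/4)*(x + 1/2)*(x + 7/4)*(x + 2)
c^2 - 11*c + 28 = (c - 7)*(c - 4)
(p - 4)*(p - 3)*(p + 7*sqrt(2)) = p^3 - 7*p^2 + 7*sqrt(2)*p^2 - 49*sqrt(2)*p + 12*p + 84*sqrt(2)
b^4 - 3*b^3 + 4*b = b*(b - 2)^2*(b + 1)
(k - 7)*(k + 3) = k^2 - 4*k - 21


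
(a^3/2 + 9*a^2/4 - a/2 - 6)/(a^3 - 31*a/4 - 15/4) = (-2*a^3 - 9*a^2 + 2*a + 24)/(-4*a^3 + 31*a + 15)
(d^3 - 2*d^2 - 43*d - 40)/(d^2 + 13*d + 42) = (d^3 - 2*d^2 - 43*d - 40)/(d^2 + 13*d + 42)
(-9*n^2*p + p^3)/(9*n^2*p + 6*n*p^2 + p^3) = (-3*n + p)/(3*n + p)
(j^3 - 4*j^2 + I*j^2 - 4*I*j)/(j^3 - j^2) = (j^2 + j*(-4 + I) - 4*I)/(j*(j - 1))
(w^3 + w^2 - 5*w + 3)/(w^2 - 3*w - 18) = (w^2 - 2*w + 1)/(w - 6)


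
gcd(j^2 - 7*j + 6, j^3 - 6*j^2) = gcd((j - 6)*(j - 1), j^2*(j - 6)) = j - 6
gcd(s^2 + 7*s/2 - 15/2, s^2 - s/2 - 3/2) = s - 3/2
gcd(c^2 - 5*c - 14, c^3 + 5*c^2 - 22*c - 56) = c + 2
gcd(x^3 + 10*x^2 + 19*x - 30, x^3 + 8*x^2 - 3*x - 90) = x^2 + 11*x + 30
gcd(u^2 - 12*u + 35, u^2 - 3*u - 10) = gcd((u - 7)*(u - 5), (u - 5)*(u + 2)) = u - 5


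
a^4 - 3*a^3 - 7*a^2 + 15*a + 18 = (a - 3)^2*(a + 1)*(a + 2)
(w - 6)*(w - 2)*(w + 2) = w^3 - 6*w^2 - 4*w + 24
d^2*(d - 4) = d^3 - 4*d^2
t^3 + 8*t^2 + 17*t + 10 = (t + 1)*(t + 2)*(t + 5)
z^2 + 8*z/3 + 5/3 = (z + 1)*(z + 5/3)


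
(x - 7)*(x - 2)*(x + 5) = x^3 - 4*x^2 - 31*x + 70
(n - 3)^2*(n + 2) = n^3 - 4*n^2 - 3*n + 18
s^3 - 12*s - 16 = (s - 4)*(s + 2)^2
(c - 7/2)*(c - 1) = c^2 - 9*c/2 + 7/2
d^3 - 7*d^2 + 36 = (d - 6)*(d - 3)*(d + 2)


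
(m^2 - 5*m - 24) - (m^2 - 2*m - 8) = -3*m - 16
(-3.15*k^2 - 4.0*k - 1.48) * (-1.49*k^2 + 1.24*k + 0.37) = 4.6935*k^4 + 2.054*k^3 - 3.9203*k^2 - 3.3152*k - 0.5476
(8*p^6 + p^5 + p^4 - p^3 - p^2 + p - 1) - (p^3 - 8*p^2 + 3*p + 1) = 8*p^6 + p^5 + p^4 - 2*p^3 + 7*p^2 - 2*p - 2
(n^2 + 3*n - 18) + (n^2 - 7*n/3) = 2*n^2 + 2*n/3 - 18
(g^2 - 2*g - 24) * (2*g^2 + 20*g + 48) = 2*g^4 + 16*g^3 - 40*g^2 - 576*g - 1152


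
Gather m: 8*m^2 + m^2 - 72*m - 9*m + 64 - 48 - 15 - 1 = 9*m^2 - 81*m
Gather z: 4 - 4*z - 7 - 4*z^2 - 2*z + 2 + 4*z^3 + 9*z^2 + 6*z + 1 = 4*z^3 + 5*z^2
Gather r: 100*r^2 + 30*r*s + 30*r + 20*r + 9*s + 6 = 100*r^2 + r*(30*s + 50) + 9*s + 6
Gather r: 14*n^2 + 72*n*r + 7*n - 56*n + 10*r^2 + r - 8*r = 14*n^2 - 49*n + 10*r^2 + r*(72*n - 7)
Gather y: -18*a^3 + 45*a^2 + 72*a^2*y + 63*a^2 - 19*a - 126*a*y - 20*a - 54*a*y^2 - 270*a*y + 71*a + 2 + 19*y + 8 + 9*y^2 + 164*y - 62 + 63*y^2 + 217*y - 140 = -18*a^3 + 108*a^2 + 32*a + y^2*(72 - 54*a) + y*(72*a^2 - 396*a + 400) - 192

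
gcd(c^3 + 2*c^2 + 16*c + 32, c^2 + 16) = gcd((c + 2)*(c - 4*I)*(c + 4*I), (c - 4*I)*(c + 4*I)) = c^2 + 16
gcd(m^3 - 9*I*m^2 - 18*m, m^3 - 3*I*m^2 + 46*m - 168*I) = m - 6*I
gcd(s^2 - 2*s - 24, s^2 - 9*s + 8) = 1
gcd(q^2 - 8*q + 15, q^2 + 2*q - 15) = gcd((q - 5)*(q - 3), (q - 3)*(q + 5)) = q - 3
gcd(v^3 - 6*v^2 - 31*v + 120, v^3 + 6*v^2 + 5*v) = v + 5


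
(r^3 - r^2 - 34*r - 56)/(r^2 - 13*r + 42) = (r^2 + 6*r + 8)/(r - 6)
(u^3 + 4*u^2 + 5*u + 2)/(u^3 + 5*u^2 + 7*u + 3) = (u + 2)/(u + 3)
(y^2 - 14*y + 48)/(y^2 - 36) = (y - 8)/(y + 6)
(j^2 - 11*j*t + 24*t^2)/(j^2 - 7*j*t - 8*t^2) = (j - 3*t)/(j + t)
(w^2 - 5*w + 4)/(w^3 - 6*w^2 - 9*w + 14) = (w - 4)/(w^2 - 5*w - 14)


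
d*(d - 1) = d^2 - d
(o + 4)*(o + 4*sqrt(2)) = o^2 + 4*o + 4*sqrt(2)*o + 16*sqrt(2)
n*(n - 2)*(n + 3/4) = n^3 - 5*n^2/4 - 3*n/2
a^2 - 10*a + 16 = (a - 8)*(a - 2)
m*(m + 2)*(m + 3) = m^3 + 5*m^2 + 6*m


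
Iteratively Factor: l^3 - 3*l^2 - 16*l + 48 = (l - 4)*(l^2 + l - 12) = (l - 4)*(l - 3)*(l + 4)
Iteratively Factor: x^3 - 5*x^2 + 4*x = (x)*(x^2 - 5*x + 4) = x*(x - 4)*(x - 1)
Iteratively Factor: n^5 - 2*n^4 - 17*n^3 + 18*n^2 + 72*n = (n)*(n^4 - 2*n^3 - 17*n^2 + 18*n + 72) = n*(n - 3)*(n^3 + n^2 - 14*n - 24) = n*(n - 4)*(n - 3)*(n^2 + 5*n + 6) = n*(n - 4)*(n - 3)*(n + 2)*(n + 3)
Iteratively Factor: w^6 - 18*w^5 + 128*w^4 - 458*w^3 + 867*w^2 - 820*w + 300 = (w - 2)*(w^5 - 16*w^4 + 96*w^3 - 266*w^2 + 335*w - 150) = (w - 2)^2*(w^4 - 14*w^3 + 68*w^2 - 130*w + 75) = (w - 5)*(w - 2)^2*(w^3 - 9*w^2 + 23*w - 15) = (w - 5)^2*(w - 2)^2*(w^2 - 4*w + 3) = (w - 5)^2*(w - 3)*(w - 2)^2*(w - 1)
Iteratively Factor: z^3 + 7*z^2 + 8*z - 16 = (z - 1)*(z^2 + 8*z + 16) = (z - 1)*(z + 4)*(z + 4)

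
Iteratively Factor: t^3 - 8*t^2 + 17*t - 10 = (t - 5)*(t^2 - 3*t + 2) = (t - 5)*(t - 2)*(t - 1)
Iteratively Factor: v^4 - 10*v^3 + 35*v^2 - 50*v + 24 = (v - 1)*(v^3 - 9*v^2 + 26*v - 24) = (v - 2)*(v - 1)*(v^2 - 7*v + 12) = (v - 3)*(v - 2)*(v - 1)*(v - 4)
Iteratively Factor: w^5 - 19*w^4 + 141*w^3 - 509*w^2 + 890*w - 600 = (w - 5)*(w^4 - 14*w^3 + 71*w^2 - 154*w + 120) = (w - 5)^2*(w^3 - 9*w^2 + 26*w - 24) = (w - 5)^2*(w - 3)*(w^2 - 6*w + 8) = (w - 5)^2*(w - 3)*(w - 2)*(w - 4)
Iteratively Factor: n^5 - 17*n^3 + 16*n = (n)*(n^4 - 17*n^2 + 16) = n*(n - 1)*(n^3 + n^2 - 16*n - 16) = n*(n - 1)*(n + 1)*(n^2 - 16) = n*(n - 1)*(n + 1)*(n + 4)*(n - 4)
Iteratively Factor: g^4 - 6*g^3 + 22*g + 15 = (g - 3)*(g^3 - 3*g^2 - 9*g - 5) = (g - 5)*(g - 3)*(g^2 + 2*g + 1) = (g - 5)*(g - 3)*(g + 1)*(g + 1)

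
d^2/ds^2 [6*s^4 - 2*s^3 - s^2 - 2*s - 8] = 72*s^2 - 12*s - 2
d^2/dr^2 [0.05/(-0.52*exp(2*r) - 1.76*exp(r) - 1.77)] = ((0.104*exp(r) + 0.088)*(0.52*exp(2*r) + 1.76*exp(r) + 1.77) - 0.05*(1.04*exp(r) + 1.76)*(2.08*exp(r) + 3.52)*exp(r))*exp(r)/(0.52*exp(2*r) + 1.76*exp(r) + 1.77)^3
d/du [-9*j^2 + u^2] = 2*u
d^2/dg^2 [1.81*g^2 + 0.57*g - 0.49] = 3.62000000000000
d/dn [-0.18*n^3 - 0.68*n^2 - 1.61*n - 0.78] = -0.54*n^2 - 1.36*n - 1.61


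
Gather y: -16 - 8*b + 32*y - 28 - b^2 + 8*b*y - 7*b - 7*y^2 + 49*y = -b^2 - 15*b - 7*y^2 + y*(8*b + 81) - 44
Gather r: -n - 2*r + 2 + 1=-n - 2*r + 3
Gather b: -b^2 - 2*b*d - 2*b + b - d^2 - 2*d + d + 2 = -b^2 + b*(-2*d - 1) - d^2 - d + 2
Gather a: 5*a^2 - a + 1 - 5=5*a^2 - a - 4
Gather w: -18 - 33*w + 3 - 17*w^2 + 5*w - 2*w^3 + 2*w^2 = -2*w^3 - 15*w^2 - 28*w - 15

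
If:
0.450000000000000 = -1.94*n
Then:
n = -0.23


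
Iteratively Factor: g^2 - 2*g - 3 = (g - 3)*(g + 1)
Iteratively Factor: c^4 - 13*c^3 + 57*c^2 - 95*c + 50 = (c - 5)*(c^3 - 8*c^2 + 17*c - 10) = (c - 5)*(c - 1)*(c^2 - 7*c + 10) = (c - 5)^2*(c - 1)*(c - 2)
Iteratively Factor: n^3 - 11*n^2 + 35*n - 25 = (n - 5)*(n^2 - 6*n + 5) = (n - 5)*(n - 1)*(n - 5)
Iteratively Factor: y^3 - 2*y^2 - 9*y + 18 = (y + 3)*(y^2 - 5*y + 6) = (y - 3)*(y + 3)*(y - 2)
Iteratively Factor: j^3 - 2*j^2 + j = (j - 1)*(j^2 - j) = (j - 1)^2*(j)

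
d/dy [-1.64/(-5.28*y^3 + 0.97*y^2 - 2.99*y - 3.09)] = (-25.9776*y^2 + 3.1816*y - 4.9036)/(5.28*y^3 - 0.97*y^2 + 2.99*y + 3.09)^2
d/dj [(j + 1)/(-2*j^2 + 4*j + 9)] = (-2*j^2 + 4*j + 4*(j - 1)*(j + 1) + 9)/(-2*j^2 + 4*j + 9)^2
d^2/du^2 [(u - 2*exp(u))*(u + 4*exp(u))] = 2*u*exp(u) - 32*exp(2*u) + 4*exp(u) + 2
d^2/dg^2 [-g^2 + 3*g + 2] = -2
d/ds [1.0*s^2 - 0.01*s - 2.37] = 2.0*s - 0.01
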